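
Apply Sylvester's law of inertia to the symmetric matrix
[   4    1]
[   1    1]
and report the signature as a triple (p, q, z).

Answer: (2, 0, 0)

Derivation:
step 0: pivot 4 → sign +
step 1: pivot 3/4 → sign +
signature = (2, 0, 0)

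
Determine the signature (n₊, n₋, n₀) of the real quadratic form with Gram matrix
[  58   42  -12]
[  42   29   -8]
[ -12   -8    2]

step 0: pivot 58 → sign +
step 1: pivot -41/29 → sign −
step 2: pivot -6/41 → sign −
signature = (1, 2, 0)

Answer: (1, 2, 0)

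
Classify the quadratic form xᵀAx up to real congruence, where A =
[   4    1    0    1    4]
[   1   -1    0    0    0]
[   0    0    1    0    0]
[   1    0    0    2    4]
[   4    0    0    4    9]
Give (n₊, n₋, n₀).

step 0: pivot 4 → sign +
step 1: pivot -5/4 → sign −
step 2: pivot 1 → sign +
step 3: pivot 9/5 → sign +
step 4: pivot 1/9 → sign +
signature = (4, 1, 0)

Answer: (4, 1, 0)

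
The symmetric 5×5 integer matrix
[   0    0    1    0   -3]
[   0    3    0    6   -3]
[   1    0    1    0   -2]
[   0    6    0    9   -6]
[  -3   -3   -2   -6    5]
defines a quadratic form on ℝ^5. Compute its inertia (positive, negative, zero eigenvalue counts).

step 0: pivot 3 → sign +
step 1: pivot 1 → sign +
step 2: pivot -1 → sign −
step 3: pivot -3 → sign −
step 4: pivot -1 → sign −
signature = (2, 3, 0)

Answer: (2, 3, 0)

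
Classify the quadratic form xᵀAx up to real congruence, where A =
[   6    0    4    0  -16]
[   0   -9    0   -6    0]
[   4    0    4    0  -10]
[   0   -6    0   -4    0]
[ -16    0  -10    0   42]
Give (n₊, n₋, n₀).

step 0: pivot 6 → sign +
step 1: pivot -9 → sign −
step 2: pivot 4/3 → sign +
step 3: pivot -1 → sign −
step 4: row/col 4 already zero → sign 0
signature = (2, 2, 1)

Answer: (2, 2, 1)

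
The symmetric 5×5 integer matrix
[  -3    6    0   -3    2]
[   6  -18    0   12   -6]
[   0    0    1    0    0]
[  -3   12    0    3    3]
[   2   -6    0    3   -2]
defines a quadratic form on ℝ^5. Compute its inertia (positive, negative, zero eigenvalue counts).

step 0: pivot -3 → sign −
step 1: pivot -6 → sign −
step 2: pivot 1 → sign +
step 3: pivot 12 → sign +
step 4: pivot -1/12 → sign −
signature = (2, 3, 0)

Answer: (2, 3, 0)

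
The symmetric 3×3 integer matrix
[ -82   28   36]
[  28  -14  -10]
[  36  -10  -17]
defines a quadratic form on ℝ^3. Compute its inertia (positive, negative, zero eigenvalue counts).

step 0: pivot -82 → sign −
step 1: pivot -182/41 → sign −
step 2: pivot -1/91 → sign −
signature = (0, 3, 0)

Answer: (0, 3, 0)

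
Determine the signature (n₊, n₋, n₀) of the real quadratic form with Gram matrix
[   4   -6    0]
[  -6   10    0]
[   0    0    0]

Answer: (2, 0, 1)

Derivation:
step 0: pivot 4 → sign +
step 1: pivot 1 → sign +
step 2: row/col 2 already zero → sign 0
signature = (2, 0, 1)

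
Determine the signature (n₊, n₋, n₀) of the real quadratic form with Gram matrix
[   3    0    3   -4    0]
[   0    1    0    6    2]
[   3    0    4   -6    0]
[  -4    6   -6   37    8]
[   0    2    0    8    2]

step 0: pivot 3 → sign +
step 1: pivot 1 → sign +
step 2: pivot 1 → sign +
step 3: pivot -25/3 → sign −
step 4: pivot -2/25 → sign −
signature = (3, 2, 0)

Answer: (3, 2, 0)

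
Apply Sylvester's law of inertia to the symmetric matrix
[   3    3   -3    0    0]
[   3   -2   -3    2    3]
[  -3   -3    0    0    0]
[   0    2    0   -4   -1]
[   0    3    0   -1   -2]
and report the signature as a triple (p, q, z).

step 0: pivot 3 → sign +
step 1: pivot -5 → sign −
step 2: pivot -3 → sign −
step 3: pivot -16/5 → sign −
step 4: pivot -3/16 → sign −
signature = (1, 4, 0)

Answer: (1, 4, 0)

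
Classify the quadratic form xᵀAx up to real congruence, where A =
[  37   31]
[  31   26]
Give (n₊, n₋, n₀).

Answer: (2, 0, 0)

Derivation:
step 0: pivot 37 → sign +
step 1: pivot 1/37 → sign +
signature = (2, 0, 0)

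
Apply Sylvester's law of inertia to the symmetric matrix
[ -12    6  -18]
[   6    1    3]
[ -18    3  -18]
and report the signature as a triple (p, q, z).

step 0: pivot -12 → sign −
step 1: pivot 4 → sign +
step 2: row/col 2 already zero → sign 0
signature = (1, 1, 1)

Answer: (1, 1, 1)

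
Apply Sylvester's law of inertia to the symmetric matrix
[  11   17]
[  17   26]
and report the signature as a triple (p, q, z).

Answer: (1, 1, 0)

Derivation:
step 0: pivot 11 → sign +
step 1: pivot -3/11 → sign −
signature = (1, 1, 0)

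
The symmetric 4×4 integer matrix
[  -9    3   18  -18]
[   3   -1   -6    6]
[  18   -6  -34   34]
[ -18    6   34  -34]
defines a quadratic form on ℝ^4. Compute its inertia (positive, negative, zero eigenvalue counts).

Answer: (1, 1, 2)

Derivation:
step 0: pivot -9 → sign −
step 1: pivot 2 → sign +
step 2: row/col 2 already zero → sign 0
step 3: row/col 3 already zero → sign 0
signature = (1, 1, 2)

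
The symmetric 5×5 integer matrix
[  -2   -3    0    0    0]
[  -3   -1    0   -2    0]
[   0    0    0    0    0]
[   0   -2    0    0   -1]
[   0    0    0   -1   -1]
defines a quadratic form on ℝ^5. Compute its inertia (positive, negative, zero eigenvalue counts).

step 0: pivot -2 → sign −
step 1: pivot 7/2 → sign +
step 2: pivot -8/7 → sign −
step 3: pivot -1/8 → sign −
step 4: row/col 4 already zero → sign 0
signature = (1, 3, 1)

Answer: (1, 3, 1)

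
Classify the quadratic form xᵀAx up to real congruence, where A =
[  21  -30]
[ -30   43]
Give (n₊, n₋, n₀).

step 0: pivot 21 → sign +
step 1: pivot 1/7 → sign +
signature = (2, 0, 0)

Answer: (2, 0, 0)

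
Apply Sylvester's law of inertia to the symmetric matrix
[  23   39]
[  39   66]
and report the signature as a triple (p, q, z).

Answer: (1, 1, 0)

Derivation:
step 0: pivot 23 → sign +
step 1: pivot -3/23 → sign −
signature = (1, 1, 0)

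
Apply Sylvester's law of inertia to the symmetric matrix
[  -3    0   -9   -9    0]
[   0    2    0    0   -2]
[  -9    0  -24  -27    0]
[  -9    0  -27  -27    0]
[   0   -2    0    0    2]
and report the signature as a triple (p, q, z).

Answer: (2, 1, 2)

Derivation:
step 0: pivot -3 → sign −
step 1: pivot 2 → sign +
step 2: pivot 3 → sign +
step 3: row/col 3 already zero → sign 0
step 4: row/col 4 already zero → sign 0
signature = (2, 1, 2)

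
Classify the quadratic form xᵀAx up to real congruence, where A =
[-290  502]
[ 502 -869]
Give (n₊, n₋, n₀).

Answer: (0, 2, 0)

Derivation:
step 0: pivot -290 → sign −
step 1: pivot -3/145 → sign −
signature = (0, 2, 0)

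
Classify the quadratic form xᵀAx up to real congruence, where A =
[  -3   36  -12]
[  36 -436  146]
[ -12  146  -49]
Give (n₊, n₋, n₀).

step 0: pivot -3 → sign −
step 1: pivot -4 → sign −
step 2: row/col 2 already zero → sign 0
signature = (0, 2, 1)

Answer: (0, 2, 1)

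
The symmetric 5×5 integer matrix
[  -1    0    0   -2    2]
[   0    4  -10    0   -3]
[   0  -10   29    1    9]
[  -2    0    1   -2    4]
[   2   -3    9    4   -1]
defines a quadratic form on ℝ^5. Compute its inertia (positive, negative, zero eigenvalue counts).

step 0: pivot -1 → sign −
step 1: pivot 4 → sign +
step 2: pivot 4 → sign +
step 3: pivot 7/4 → sign +
step 4: pivot 3/28 → sign +
signature = (4, 1, 0)

Answer: (4, 1, 0)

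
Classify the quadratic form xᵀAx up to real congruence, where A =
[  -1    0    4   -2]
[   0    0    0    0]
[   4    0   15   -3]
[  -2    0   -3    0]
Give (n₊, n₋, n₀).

Answer: (2, 1, 1)

Derivation:
step 0: pivot -1 → sign −
step 1: pivot 31 → sign +
step 2: pivot 3/31 → sign +
step 3: row/col 3 already zero → sign 0
signature = (2, 1, 1)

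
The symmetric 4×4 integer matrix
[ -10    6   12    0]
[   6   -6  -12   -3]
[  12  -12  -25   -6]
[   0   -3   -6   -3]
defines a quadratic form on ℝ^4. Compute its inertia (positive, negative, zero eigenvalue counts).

Answer: (1, 3, 0)

Derivation:
step 0: pivot -10 → sign −
step 1: pivot -12/5 → sign −
step 2: pivot -1 → sign −
step 3: pivot 3/4 → sign +
signature = (1, 3, 0)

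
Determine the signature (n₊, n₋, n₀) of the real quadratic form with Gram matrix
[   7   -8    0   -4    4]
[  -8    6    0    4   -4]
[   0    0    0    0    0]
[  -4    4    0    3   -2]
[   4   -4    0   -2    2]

step 0: pivot 7 → sign +
step 1: pivot -22/7 → sign −
step 2: pivot 9/11 → sign +
step 3: pivot -2/9 → sign −
step 4: row/col 4 already zero → sign 0
signature = (2, 2, 1)

Answer: (2, 2, 1)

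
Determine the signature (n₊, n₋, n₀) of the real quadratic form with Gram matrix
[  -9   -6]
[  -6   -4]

step 0: pivot -9 → sign −
step 1: row/col 1 already zero → sign 0
signature = (0, 1, 1)

Answer: (0, 1, 1)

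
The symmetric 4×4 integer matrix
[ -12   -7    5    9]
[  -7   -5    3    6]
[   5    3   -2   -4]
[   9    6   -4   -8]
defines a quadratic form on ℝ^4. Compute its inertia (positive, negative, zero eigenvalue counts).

Answer: (1, 3, 0)

Derivation:
step 0: pivot -12 → sign −
step 1: pivot -11/12 → sign −
step 2: pivot 1/11 → sign +
step 3: pivot -1 → sign −
signature = (1, 3, 0)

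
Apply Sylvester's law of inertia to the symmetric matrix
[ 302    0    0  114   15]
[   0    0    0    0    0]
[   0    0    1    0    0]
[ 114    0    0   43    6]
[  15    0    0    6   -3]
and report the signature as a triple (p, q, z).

Answer: (2, 2, 1)

Derivation:
step 0: pivot 302 → sign +
step 1: pivot 1 → sign +
step 2: pivot -5/151 → sign −
step 3: pivot -3/10 → sign −
step 4: row/col 4 already zero → sign 0
signature = (2, 2, 1)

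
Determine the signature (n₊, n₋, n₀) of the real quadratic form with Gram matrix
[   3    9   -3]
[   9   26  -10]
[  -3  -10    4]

step 0: pivot 3 → sign +
step 1: pivot -1 → sign −
step 2: pivot 2 → sign +
signature = (2, 1, 0)

Answer: (2, 1, 0)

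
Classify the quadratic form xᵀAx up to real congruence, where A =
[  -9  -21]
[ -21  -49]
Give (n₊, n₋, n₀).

step 0: pivot -9 → sign −
step 1: row/col 1 already zero → sign 0
signature = (0, 1, 1)

Answer: (0, 1, 1)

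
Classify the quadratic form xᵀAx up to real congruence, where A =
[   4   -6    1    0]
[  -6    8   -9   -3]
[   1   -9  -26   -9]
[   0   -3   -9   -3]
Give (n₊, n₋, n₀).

Answer: (2, 2, 0)

Derivation:
step 0: pivot 4 → sign +
step 1: pivot -1 → sign −
step 2: pivot 30 → sign +
step 3: pivot -3/40 → sign −
signature = (2, 2, 0)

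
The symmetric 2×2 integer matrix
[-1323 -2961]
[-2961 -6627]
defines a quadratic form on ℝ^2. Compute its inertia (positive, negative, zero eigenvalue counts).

Answer: (0, 1, 1)

Derivation:
step 0: pivot -1323 → sign −
step 1: row/col 1 already zero → sign 0
signature = (0, 1, 1)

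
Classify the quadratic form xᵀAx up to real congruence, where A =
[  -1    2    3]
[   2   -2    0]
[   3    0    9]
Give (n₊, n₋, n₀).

step 0: pivot -1 → sign −
step 1: pivot 2 → sign +
step 2: row/col 2 already zero → sign 0
signature = (1, 1, 1)

Answer: (1, 1, 1)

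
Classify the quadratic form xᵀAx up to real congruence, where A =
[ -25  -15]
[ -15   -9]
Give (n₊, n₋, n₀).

Answer: (0, 1, 1)

Derivation:
step 0: pivot -25 → sign −
step 1: row/col 1 already zero → sign 0
signature = (0, 1, 1)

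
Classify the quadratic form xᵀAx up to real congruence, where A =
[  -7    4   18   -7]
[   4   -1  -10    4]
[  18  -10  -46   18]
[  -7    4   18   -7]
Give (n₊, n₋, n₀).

step 0: pivot -7 → sign −
step 1: pivot 9/7 → sign +
step 2: pivot 2/9 → sign +
step 3: row/col 3 already zero → sign 0
signature = (2, 1, 1)

Answer: (2, 1, 1)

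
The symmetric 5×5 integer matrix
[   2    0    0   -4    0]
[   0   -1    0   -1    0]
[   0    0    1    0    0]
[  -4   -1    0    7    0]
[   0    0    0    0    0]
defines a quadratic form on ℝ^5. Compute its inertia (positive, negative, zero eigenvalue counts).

Answer: (2, 1, 2)

Derivation:
step 0: pivot 2 → sign +
step 1: pivot -1 → sign −
step 2: pivot 1 → sign +
step 3: row/col 3 already zero → sign 0
step 4: row/col 4 already zero → sign 0
signature = (2, 1, 2)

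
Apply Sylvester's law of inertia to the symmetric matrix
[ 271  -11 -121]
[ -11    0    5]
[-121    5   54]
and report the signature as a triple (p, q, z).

Answer: (1, 2, 0)

Derivation:
step 0: pivot 271 → sign +
step 1: pivot -121/271 → sign −
step 2: pivot -1/121 → sign −
signature = (1, 2, 0)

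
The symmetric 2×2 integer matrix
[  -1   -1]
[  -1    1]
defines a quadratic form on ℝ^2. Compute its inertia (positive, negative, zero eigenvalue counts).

step 0: pivot -1 → sign −
step 1: pivot 2 → sign +
signature = (1, 1, 0)

Answer: (1, 1, 0)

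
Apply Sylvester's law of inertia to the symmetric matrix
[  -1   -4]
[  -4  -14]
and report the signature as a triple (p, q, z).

Answer: (1, 1, 0)

Derivation:
step 0: pivot -1 → sign −
step 1: pivot 2 → sign +
signature = (1, 1, 0)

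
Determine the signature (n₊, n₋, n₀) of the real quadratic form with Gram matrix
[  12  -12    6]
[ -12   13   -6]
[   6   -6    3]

step 0: pivot 12 → sign +
step 1: pivot 1 → sign +
step 2: row/col 2 already zero → sign 0
signature = (2, 0, 1)

Answer: (2, 0, 1)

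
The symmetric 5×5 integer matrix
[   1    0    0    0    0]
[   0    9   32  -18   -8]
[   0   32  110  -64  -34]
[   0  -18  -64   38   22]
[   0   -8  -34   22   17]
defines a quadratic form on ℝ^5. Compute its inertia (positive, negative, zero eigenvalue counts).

Answer: (4, 1, 0)

Derivation:
step 0: pivot 1 → sign +
step 1: pivot 9 → sign +
step 2: pivot -34/9 → sign −
step 3: pivot 2 → sign +
step 4: pivot 1/17 → sign +
signature = (4, 1, 0)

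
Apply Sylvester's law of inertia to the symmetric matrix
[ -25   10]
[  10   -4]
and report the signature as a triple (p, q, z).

step 0: pivot -25 → sign −
step 1: row/col 1 already zero → sign 0
signature = (0, 1, 1)

Answer: (0, 1, 1)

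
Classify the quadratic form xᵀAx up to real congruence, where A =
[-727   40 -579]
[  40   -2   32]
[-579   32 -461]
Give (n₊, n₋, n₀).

Answer: (2, 1, 0)

Derivation:
step 0: pivot -727 → sign −
step 1: pivot 146/727 → sign +
step 2: pivot 2/73 → sign +
signature = (2, 1, 0)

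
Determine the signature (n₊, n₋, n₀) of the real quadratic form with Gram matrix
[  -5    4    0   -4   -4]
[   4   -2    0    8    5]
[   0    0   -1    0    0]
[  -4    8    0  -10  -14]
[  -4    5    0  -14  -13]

Answer: (1, 4, 0)

Derivation:
step 0: pivot -5 → sign −
step 1: pivot 6/5 → sign +
step 2: pivot -1 → sign −
step 3: pivot -26 → sign −
step 4: pivot -1/26 → sign −
signature = (1, 4, 0)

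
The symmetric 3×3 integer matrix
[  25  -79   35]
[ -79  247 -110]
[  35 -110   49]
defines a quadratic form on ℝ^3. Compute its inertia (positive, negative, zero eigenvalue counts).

Answer: (2, 1, 0)

Derivation:
step 0: pivot 25 → sign +
step 1: pivot -66/25 → sign −
step 2: pivot 3/22 → sign +
signature = (2, 1, 0)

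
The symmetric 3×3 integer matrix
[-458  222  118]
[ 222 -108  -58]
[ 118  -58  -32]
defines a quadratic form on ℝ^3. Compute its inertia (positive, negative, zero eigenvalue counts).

step 0: pivot -458 → sign −
step 1: pivot -90/229 → sign −
step 2: pivot 2/45 → sign +
signature = (1, 2, 0)

Answer: (1, 2, 0)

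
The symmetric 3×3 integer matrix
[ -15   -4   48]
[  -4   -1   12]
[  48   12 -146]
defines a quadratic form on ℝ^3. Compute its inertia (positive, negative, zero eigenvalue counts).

Answer: (1, 2, 0)

Derivation:
step 0: pivot -15 → sign −
step 1: pivot 1/15 → sign +
step 2: pivot -2 → sign −
signature = (1, 2, 0)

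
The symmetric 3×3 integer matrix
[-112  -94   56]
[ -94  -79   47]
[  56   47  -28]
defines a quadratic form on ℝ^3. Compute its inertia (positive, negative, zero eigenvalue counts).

step 0: pivot -112 → sign −
step 1: pivot -3/28 → sign −
step 2: row/col 2 already zero → sign 0
signature = (0, 2, 1)

Answer: (0, 2, 1)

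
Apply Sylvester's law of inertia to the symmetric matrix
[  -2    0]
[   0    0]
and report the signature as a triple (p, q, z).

step 0: pivot -2 → sign −
step 1: row/col 1 already zero → sign 0
signature = (0, 1, 1)

Answer: (0, 1, 1)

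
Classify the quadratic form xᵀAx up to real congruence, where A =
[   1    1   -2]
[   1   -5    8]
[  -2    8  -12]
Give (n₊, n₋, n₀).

step 0: pivot 1 → sign +
step 1: pivot -6 → sign −
step 2: pivot 2/3 → sign +
signature = (2, 1, 0)

Answer: (2, 1, 0)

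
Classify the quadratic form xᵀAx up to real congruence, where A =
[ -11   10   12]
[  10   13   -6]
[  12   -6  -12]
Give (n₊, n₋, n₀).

step 0: pivot -11 → sign −
step 1: pivot 243/11 → sign +
step 2: row/col 2 already zero → sign 0
signature = (1, 1, 1)

Answer: (1, 1, 1)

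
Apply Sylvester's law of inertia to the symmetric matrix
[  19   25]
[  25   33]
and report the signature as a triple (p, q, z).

Answer: (2, 0, 0)

Derivation:
step 0: pivot 19 → sign +
step 1: pivot 2/19 → sign +
signature = (2, 0, 0)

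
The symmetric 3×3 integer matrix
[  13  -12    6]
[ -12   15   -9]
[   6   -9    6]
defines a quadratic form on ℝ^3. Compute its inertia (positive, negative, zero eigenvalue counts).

Answer: (3, 0, 0)

Derivation:
step 0: pivot 13 → sign +
step 1: pivot 51/13 → sign +
step 2: pivot 3/17 → sign +
signature = (3, 0, 0)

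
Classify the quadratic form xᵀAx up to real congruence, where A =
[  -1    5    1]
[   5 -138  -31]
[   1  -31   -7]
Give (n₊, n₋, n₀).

Answer: (0, 3, 0)

Derivation:
step 0: pivot -1 → sign −
step 1: pivot -113 → sign −
step 2: pivot -2/113 → sign −
signature = (0, 3, 0)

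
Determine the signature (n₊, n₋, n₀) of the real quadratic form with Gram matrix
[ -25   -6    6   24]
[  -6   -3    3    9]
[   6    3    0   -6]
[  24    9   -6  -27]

Answer: (1, 3, 0)

Derivation:
step 0: pivot -25 → sign −
step 1: pivot -39/25 → sign −
step 2: pivot 3 → sign +
step 3: pivot -3/13 → sign −
signature = (1, 3, 0)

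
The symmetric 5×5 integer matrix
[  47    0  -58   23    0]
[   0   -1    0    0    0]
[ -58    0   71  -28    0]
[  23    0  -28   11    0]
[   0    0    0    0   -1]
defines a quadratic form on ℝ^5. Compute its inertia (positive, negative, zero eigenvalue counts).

step 0: pivot 47 → sign +
step 1: pivot -1 → sign −
step 2: pivot -27/47 → sign −
step 3: pivot -1 → sign −
step 4: row/col 4 already zero → sign 0
signature = (1, 3, 1)

Answer: (1, 3, 1)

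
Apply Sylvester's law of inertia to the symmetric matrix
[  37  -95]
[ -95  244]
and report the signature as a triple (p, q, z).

step 0: pivot 37 → sign +
step 1: pivot 3/37 → sign +
signature = (2, 0, 0)

Answer: (2, 0, 0)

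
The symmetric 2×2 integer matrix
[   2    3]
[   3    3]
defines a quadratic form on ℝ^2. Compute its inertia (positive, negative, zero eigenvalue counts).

Answer: (1, 1, 0)

Derivation:
step 0: pivot 2 → sign +
step 1: pivot -3/2 → sign −
signature = (1, 1, 0)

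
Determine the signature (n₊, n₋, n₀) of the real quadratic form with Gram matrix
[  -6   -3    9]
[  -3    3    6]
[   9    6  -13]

Answer: (1, 1, 1)

Derivation:
step 0: pivot -6 → sign −
step 1: pivot 9/2 → sign +
step 2: row/col 2 already zero → sign 0
signature = (1, 1, 1)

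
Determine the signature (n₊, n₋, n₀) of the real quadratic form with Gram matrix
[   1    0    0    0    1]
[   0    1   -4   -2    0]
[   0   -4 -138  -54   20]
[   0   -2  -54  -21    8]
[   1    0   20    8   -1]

step 0: pivot 1 → sign +
step 1: pivot 1 → sign +
step 2: pivot -154 → sign −
step 3: pivot -3/77 → sign −
step 4: pivot 2/3 → sign +
signature = (3, 2, 0)

Answer: (3, 2, 0)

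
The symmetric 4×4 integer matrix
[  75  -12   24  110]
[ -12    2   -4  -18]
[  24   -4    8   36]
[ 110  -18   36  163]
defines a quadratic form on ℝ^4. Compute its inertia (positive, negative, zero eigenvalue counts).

Answer: (2, 1, 1)

Derivation:
step 0: pivot 75 → sign +
step 1: pivot 2/25 → sign +
step 2: pivot -1/3 → sign −
step 3: row/col 3 already zero → sign 0
signature = (2, 1, 1)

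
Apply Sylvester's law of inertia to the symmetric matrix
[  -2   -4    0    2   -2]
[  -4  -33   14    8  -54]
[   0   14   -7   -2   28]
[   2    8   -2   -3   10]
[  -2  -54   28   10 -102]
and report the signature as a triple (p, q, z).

step 0: pivot -2 → sign −
step 1: pivot -25 → sign −
step 2: pivot 21/25 → sign +
step 3: pivot -3/7 → sign −
step 4: row/col 4 already zero → sign 0
signature = (1, 3, 1)

Answer: (1, 3, 1)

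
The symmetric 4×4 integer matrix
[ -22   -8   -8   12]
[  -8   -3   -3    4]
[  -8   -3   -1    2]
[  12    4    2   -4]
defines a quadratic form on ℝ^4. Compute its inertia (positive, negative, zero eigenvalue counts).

step 0: pivot -22 → sign −
step 1: pivot -1/11 → sign −
step 2: pivot 2 → sign +
step 3: pivot 2 → sign +
signature = (2, 2, 0)

Answer: (2, 2, 0)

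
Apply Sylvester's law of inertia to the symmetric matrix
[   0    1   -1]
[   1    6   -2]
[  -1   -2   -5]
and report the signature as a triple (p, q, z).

step 0: pivot 6 → sign +
step 1: pivot -1/6 → sign −
step 2: pivot -3 → sign −
signature = (1, 2, 0)

Answer: (1, 2, 0)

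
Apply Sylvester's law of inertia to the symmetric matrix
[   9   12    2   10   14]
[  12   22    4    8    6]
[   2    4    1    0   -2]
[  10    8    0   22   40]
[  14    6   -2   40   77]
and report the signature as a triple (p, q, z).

step 0: pivot 9 → sign +
step 1: pivot 6 → sign +
step 2: pivot 7/27 → sign +
step 3: pivot 2 → sign +
step 4: pivot 1/7 → sign +
signature = (5, 0, 0)

Answer: (5, 0, 0)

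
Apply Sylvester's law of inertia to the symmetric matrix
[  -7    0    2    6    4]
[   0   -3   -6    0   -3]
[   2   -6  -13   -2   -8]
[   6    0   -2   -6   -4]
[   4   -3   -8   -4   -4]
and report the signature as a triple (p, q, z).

Answer: (1, 4, 0)

Derivation:
step 0: pivot -7 → sign −
step 1: pivot -3 → sign −
step 2: pivot -3/7 → sign −
step 3: pivot -2/3 → sign −
step 4: pivot 3 → sign +
signature = (1, 4, 0)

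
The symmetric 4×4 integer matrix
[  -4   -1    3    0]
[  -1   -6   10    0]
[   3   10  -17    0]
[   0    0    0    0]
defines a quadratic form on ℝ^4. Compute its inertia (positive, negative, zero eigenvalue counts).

Answer: (1, 2, 1)

Derivation:
step 0: pivot -4 → sign −
step 1: pivot -23/4 → sign −
step 2: pivot 3/23 → sign +
step 3: row/col 3 already zero → sign 0
signature = (1, 2, 1)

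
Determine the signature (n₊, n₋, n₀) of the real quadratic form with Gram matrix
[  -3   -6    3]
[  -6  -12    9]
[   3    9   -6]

step 0: pivot -3 → sign −
step 1: pivot -3 → sign −
step 2: pivot 3 → sign +
signature = (1, 2, 0)

Answer: (1, 2, 0)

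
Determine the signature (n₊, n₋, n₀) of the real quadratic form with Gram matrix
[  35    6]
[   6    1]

Answer: (1, 1, 0)

Derivation:
step 0: pivot 35 → sign +
step 1: pivot -1/35 → sign −
signature = (1, 1, 0)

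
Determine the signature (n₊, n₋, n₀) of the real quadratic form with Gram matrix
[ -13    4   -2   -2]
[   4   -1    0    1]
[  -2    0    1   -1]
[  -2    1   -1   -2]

Answer: (1, 3, 0)

Derivation:
step 0: pivot -13 → sign −
step 1: pivot 3/13 → sign +
step 2: pivot -1/3 → sign −
step 3: pivot -2 → sign −
signature = (1, 3, 0)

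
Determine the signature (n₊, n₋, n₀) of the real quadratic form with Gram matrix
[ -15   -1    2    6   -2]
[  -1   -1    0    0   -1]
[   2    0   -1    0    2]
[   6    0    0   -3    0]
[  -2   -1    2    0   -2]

Answer: (1, 4, 0)

Derivation:
step 0: pivot -15 → sign −
step 1: pivot -14/15 → sign −
step 2: pivot -5/7 → sign −
step 3: pivot 3/5 → sign +
step 4: pivot -3/2 → sign −
signature = (1, 4, 0)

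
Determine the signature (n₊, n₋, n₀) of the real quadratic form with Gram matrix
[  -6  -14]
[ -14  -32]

step 0: pivot -6 → sign −
step 1: pivot 2/3 → sign +
signature = (1, 1, 0)

Answer: (1, 1, 0)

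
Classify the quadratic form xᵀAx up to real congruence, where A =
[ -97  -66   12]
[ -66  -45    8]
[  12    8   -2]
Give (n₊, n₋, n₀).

Answer: (0, 3, 0)

Derivation:
step 0: pivot -97 → sign −
step 1: pivot -9/97 → sign −
step 2: pivot -2/9 → sign −
signature = (0, 3, 0)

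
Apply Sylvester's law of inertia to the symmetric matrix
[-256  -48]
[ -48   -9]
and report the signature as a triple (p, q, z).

Answer: (0, 1, 1)

Derivation:
step 0: pivot -256 → sign −
step 1: row/col 1 already zero → sign 0
signature = (0, 1, 1)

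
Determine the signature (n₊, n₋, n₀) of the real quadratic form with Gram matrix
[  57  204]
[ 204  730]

step 0: pivot 57 → sign +
step 1: pivot -2/19 → sign −
signature = (1, 1, 0)

Answer: (1, 1, 0)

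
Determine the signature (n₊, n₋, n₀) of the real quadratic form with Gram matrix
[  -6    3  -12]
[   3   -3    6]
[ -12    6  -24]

Answer: (0, 2, 1)

Derivation:
step 0: pivot -6 → sign −
step 1: pivot -3/2 → sign −
step 2: row/col 2 already zero → sign 0
signature = (0, 2, 1)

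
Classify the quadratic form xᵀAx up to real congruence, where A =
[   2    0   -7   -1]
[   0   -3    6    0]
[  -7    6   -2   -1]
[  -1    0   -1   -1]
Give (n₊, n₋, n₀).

Answer: (1, 3, 0)

Derivation:
step 0: pivot 2 → sign +
step 1: pivot -3 → sign −
step 2: pivot -29/2 → sign −
step 3: pivot -3/29 → sign −
signature = (1, 3, 0)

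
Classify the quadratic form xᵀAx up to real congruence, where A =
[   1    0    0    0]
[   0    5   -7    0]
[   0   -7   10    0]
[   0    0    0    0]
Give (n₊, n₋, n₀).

step 0: pivot 1 → sign +
step 1: pivot 5 → sign +
step 2: pivot 1/5 → sign +
step 3: row/col 3 already zero → sign 0
signature = (3, 0, 1)

Answer: (3, 0, 1)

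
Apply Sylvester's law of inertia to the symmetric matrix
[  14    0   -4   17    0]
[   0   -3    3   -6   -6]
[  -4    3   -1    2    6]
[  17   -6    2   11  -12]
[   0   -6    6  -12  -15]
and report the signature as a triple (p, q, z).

Answer: (3, 2, 0)

Derivation:
step 0: pivot 14 → sign +
step 1: pivot -3 → sign −
step 2: pivot 6/7 → sign +
step 3: pivot 3/2 → sign +
step 4: pivot -3 → sign −
signature = (3, 2, 0)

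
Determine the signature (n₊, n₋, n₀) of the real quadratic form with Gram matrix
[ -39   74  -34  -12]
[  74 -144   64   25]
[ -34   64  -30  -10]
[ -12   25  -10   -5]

Answer: (1, 3, 0)

Derivation:
step 0: pivot -39 → sign −
step 1: pivot -140/39 → sign −
step 2: pivot -2/7 → sign −
step 3: pivot 3/20 → sign +
signature = (1, 3, 0)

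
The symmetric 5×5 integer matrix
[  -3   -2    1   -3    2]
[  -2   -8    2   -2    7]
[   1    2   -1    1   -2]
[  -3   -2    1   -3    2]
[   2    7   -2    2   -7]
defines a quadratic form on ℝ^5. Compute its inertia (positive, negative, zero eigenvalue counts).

Answer: (0, 4, 1)

Derivation:
step 0: pivot -3 → sign −
step 1: pivot -20/3 → sign −
step 2: pivot -2/5 → sign −
step 3: pivot -3/4 → sign −
step 4: row/col 4 already zero → sign 0
signature = (0, 4, 1)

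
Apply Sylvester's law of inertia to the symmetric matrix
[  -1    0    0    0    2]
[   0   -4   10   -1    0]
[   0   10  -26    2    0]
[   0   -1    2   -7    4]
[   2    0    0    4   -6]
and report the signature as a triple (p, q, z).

Answer: (1, 4, 0)

Derivation:
step 0: pivot -1 → sign −
step 1: pivot -4 → sign −
step 2: pivot -1 → sign −
step 3: pivot -13/2 → sign −
step 4: pivot 6/13 → sign +
signature = (1, 4, 0)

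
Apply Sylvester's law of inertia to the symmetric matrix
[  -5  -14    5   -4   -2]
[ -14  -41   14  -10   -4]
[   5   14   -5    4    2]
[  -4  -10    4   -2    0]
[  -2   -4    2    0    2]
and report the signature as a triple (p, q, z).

Answer: (2, 2, 1)

Derivation:
step 0: pivot -5 → sign −
step 1: pivot -9/5 → sign −
step 2: pivot 2 → sign +
step 3: pivot 2/3 → sign +
step 4: row/col 4 already zero → sign 0
signature = (2, 2, 1)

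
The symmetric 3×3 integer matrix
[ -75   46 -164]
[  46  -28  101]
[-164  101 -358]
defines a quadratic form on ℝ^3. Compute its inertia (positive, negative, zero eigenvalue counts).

Answer: (1, 2, 0)

Derivation:
step 0: pivot -75 → sign −
step 1: pivot 16/75 → sign +
step 2: pivot -3/16 → sign −
signature = (1, 2, 0)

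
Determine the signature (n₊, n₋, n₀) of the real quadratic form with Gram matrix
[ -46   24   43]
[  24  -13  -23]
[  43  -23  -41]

Answer: (0, 3, 0)

Derivation:
step 0: pivot -46 → sign −
step 1: pivot -11/23 → sign −
step 2: pivot -3/22 → sign −
signature = (0, 3, 0)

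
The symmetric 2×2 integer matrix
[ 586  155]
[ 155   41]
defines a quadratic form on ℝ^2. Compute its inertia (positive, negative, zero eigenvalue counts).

step 0: pivot 586 → sign +
step 1: pivot 1/586 → sign +
signature = (2, 0, 0)

Answer: (2, 0, 0)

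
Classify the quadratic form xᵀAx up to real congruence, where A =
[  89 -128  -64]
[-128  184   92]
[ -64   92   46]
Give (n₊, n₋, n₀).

Answer: (1, 1, 1)

Derivation:
step 0: pivot 89 → sign +
step 1: pivot -8/89 → sign −
step 2: row/col 2 already zero → sign 0
signature = (1, 1, 1)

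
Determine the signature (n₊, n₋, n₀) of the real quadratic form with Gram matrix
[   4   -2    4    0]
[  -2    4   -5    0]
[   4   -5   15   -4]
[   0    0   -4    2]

step 0: pivot 4 → sign +
step 1: pivot 3 → sign +
step 2: pivot 8 → sign +
step 3: row/col 3 already zero → sign 0
signature = (3, 0, 1)

Answer: (3, 0, 1)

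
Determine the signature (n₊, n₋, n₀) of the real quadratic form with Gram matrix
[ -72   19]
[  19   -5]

Answer: (1, 1, 0)

Derivation:
step 0: pivot -72 → sign −
step 1: pivot 1/72 → sign +
signature = (1, 1, 0)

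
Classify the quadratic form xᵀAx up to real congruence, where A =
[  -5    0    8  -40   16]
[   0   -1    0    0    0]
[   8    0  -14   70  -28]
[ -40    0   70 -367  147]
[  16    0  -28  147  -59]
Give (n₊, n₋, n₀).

Answer: (0, 5, 0)

Derivation:
step 0: pivot -5 → sign −
step 1: pivot -1 → sign −
step 2: pivot -6/5 → sign −
step 3: pivot -17 → sign −
step 4: pivot -2/17 → sign −
signature = (0, 5, 0)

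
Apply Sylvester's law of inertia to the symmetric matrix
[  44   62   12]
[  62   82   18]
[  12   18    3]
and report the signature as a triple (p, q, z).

step 0: pivot 44 → sign +
step 1: pivot -59/11 → sign −
step 2: pivot -3/59 → sign −
signature = (1, 2, 0)

Answer: (1, 2, 0)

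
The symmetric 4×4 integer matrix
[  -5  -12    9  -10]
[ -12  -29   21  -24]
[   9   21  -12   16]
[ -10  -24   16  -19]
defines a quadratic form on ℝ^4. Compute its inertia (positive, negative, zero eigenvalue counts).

Answer: (2, 2, 0)

Derivation:
step 0: pivot -5 → sign −
step 1: pivot -1/5 → sign −
step 2: pivot 6 → sign +
step 3: pivot 1/3 → sign +
signature = (2, 2, 0)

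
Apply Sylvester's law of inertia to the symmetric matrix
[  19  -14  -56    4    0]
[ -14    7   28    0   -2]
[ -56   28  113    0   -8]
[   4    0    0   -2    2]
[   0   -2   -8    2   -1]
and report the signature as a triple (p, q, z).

Answer: (3, 2, 0)

Derivation:
step 0: pivot 19 → sign +
step 1: pivot -63/19 → sign −
step 2: pivot 1 → sign +
step 3: pivot -2/9 → sign −
step 4: pivot 3/7 → sign +
signature = (3, 2, 0)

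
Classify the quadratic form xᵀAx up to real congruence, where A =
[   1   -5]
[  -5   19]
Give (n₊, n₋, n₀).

step 0: pivot 1 → sign +
step 1: pivot -6 → sign −
signature = (1, 1, 0)

Answer: (1, 1, 0)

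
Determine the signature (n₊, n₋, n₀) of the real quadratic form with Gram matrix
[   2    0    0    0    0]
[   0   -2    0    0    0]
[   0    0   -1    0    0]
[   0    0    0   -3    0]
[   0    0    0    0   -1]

step 0: pivot 2 → sign +
step 1: pivot -2 → sign −
step 2: pivot -1 → sign −
step 3: pivot -3 → sign −
step 4: pivot -1 → sign −
signature = (1, 4, 0)

Answer: (1, 4, 0)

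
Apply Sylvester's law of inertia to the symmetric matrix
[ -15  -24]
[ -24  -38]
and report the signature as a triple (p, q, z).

step 0: pivot -15 → sign −
step 1: pivot 2/5 → sign +
signature = (1, 1, 0)

Answer: (1, 1, 0)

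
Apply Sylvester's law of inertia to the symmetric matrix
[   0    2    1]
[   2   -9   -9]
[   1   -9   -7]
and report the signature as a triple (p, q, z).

Answer: (1, 2, 0)

Derivation:
step 0: pivot -9 → sign −
step 1: pivot 4/9 → sign +
step 2: pivot -1/4 → sign −
signature = (1, 2, 0)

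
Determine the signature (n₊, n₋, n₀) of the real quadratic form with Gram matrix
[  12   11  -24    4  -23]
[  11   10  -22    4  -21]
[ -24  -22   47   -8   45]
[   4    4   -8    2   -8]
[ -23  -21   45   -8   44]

step 0: pivot 12 → sign +
step 1: pivot -1/12 → sign −
step 2: pivot -1 → sign −
step 3: pivot 2 → sign +
step 4: pivot 1 → sign +
signature = (3, 2, 0)

Answer: (3, 2, 0)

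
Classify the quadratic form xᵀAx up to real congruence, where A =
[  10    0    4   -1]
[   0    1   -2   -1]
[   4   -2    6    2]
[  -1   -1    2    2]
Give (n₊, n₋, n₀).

Answer: (4, 0, 0)

Derivation:
step 0: pivot 10 → sign +
step 1: pivot 1 → sign +
step 2: pivot 2/5 → sign +
step 3: pivot 1/2 → sign +
signature = (4, 0, 0)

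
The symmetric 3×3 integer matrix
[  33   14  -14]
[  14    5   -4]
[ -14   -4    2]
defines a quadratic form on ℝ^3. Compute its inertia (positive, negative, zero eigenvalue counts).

step 0: pivot 33 → sign +
step 1: pivot -31/33 → sign −
step 2: pivot 2/31 → sign +
signature = (2, 1, 0)

Answer: (2, 1, 0)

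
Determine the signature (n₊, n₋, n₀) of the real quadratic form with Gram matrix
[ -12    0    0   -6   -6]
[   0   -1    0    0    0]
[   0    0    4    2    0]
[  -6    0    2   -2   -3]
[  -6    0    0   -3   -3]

step 0: pivot -12 → sign −
step 1: pivot -1 → sign −
step 2: pivot 4 → sign +
step 3: row/col 3 already zero → sign 0
step 4: row/col 4 already zero → sign 0
signature = (1, 2, 2)

Answer: (1, 2, 2)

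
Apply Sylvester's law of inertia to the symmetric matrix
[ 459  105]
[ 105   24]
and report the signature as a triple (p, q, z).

Answer: (1, 1, 0)

Derivation:
step 0: pivot 459 → sign +
step 1: pivot -1/51 → sign −
signature = (1, 1, 0)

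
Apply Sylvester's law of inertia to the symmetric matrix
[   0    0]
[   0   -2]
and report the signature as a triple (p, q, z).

Answer: (0, 1, 1)

Derivation:
step 0: pivot -2 → sign −
step 1: row/col 1 already zero → sign 0
signature = (0, 1, 1)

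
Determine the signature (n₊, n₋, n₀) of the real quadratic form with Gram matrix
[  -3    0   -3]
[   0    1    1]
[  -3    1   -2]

Answer: (1, 1, 1)

Derivation:
step 0: pivot -3 → sign −
step 1: pivot 1 → sign +
step 2: row/col 2 already zero → sign 0
signature = (1, 1, 1)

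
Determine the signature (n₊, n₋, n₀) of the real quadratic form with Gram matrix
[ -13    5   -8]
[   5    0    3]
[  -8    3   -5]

Answer: (1, 2, 0)

Derivation:
step 0: pivot -13 → sign −
step 1: pivot 25/13 → sign +
step 2: pivot -2/25 → sign −
signature = (1, 2, 0)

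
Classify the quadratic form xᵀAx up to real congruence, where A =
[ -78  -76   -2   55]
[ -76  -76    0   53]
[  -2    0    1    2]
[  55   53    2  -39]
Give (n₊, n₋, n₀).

Answer: (1, 3, 0)

Derivation:
step 0: pivot -78 → sign −
step 1: pivot -76/39 → sign −
step 2: pivot 3 → sign +
step 3: pivot -3/76 → sign −
signature = (1, 3, 0)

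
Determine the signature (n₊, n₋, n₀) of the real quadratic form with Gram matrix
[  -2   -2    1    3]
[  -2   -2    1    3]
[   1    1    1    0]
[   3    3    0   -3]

step 0: pivot -2 → sign −
step 1: pivot 3/2 → sign +
step 2: row/col 2 already zero → sign 0
step 3: row/col 3 already zero → sign 0
signature = (1, 1, 2)

Answer: (1, 1, 2)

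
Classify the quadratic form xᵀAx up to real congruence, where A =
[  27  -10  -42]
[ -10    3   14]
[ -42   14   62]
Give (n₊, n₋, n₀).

Answer: (2, 1, 0)

Derivation:
step 0: pivot 27 → sign +
step 1: pivot -19/27 → sign −
step 2: pivot 2/19 → sign +
signature = (2, 1, 0)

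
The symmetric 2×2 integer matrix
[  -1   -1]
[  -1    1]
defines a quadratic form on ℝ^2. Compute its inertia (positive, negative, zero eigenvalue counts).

step 0: pivot -1 → sign −
step 1: pivot 2 → sign +
signature = (1, 1, 0)

Answer: (1, 1, 0)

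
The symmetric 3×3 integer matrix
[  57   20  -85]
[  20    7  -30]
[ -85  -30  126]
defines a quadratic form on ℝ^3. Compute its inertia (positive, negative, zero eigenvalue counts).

Answer: (2, 1, 0)

Derivation:
step 0: pivot 57 → sign +
step 1: pivot -1/57 → sign −
step 2: pivot 1 → sign +
signature = (2, 1, 0)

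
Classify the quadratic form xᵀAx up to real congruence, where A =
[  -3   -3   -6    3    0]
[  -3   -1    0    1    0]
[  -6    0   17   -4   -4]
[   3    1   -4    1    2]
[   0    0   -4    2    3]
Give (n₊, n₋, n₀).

Answer: (4, 1, 0)

Derivation:
step 0: pivot -3 → sign −
step 1: pivot 2 → sign +
step 2: pivot 11 → sign +
step 3: pivot 6/11 → sign +
step 4: pivot 1 → sign +
signature = (4, 1, 0)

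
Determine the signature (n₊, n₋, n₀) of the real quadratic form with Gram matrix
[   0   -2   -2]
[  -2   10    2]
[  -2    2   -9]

step 0: pivot 10 → sign +
step 1: pivot -2/5 → sign −
step 2: pivot -3 → sign −
signature = (1, 2, 0)

Answer: (1, 2, 0)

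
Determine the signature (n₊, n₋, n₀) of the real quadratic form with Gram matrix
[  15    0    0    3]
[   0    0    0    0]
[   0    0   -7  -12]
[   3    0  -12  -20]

step 0: pivot 15 → sign +
step 1: pivot -7 → sign −
step 2: pivot -1/35 → sign −
step 3: row/col 3 already zero → sign 0
signature = (1, 2, 1)

Answer: (1, 2, 1)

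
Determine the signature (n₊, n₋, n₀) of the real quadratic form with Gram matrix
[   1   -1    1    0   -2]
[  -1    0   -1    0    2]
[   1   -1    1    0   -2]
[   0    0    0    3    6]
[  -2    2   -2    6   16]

Answer: (2, 1, 2)

Derivation:
step 0: pivot 1 → sign +
step 1: pivot -1 → sign −
step 2: pivot 3 → sign +
step 3: row/col 3 already zero → sign 0
step 4: row/col 4 already zero → sign 0
signature = (2, 1, 2)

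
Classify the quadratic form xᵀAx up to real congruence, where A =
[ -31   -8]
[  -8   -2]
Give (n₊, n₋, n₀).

step 0: pivot -31 → sign −
step 1: pivot 2/31 → sign +
signature = (1, 1, 0)

Answer: (1, 1, 0)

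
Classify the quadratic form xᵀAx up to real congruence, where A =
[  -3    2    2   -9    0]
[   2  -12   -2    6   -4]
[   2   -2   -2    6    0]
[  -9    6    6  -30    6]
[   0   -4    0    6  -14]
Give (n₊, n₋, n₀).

step 0: pivot -3 → sign −
step 1: pivot -32/3 → sign −
step 2: pivot -5/8 → sign −
step 3: pivot -3 → sign −
step 4: pivot -2/5 → sign −
signature = (0, 5, 0)

Answer: (0, 5, 0)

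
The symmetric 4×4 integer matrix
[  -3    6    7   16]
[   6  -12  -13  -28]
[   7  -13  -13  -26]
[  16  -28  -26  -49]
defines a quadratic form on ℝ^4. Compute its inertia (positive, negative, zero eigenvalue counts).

Answer: (1, 3, 0)

Derivation:
step 0: pivot -3 → sign −
step 1: pivot 10/3 → sign +
step 2: pivot -3/10 → sign −
step 3: pivot -1 → sign −
signature = (1, 3, 0)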